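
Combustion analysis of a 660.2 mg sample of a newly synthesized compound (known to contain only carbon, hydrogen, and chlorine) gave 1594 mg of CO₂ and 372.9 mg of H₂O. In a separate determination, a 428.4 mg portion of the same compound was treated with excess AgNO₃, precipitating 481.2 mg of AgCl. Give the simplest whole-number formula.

mol C = 1.594 g CO₂ ÷ 44.009 g/mol = 0.036220 mol
mol H = 2 × 0.3729 g H₂O ÷ 18.015 g/mol = 0.041399 mol
From the AgCl data: mol Cl per gram of compound = (0.4812 ÷ 143.318) ÷ 0.4284 = 0.0078375 mol/g, so in the 0.6602 g combustion sample mol Cl = 0.0051743 mol
Divide by the smallest (0.0051743 mol): C 7.000, H 8.001, Cl 1.000

C7H8Cl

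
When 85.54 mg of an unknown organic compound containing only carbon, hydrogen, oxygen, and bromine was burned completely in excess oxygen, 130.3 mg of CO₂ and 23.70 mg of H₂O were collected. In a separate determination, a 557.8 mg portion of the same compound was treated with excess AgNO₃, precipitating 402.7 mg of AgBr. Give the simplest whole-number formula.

C9H8BrO4

mol C = 0.1303 g CO₂ ÷ 44.009 g/mol = 0.0029608 mol
mol H = 2 × 0.02370 g H₂O ÷ 18.015 g/mol = 0.0026311 mol
From the AgBr data: mol Br per gram of compound = (0.4027 ÷ 187.772) ÷ 0.5578 = 0.0038448 mol/g, so in the 0.08554 g combustion sample mol Br = 0.00032888 mol
mass O = 0.08554 − (0.035562 + 0.0026522 + 0.026279) = 0.021047 g → mol O = 0.021047 ÷ 15.999 = 0.0013155 mol
Divide by the smallest (0.00032888 mol): C 9.002, H 8.000, Br 1.000, O 4.000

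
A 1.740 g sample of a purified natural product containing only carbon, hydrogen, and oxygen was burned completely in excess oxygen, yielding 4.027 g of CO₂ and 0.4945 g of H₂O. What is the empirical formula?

mol C = 4.027 g CO₂ ÷ 44.009 g/mol = 0.091504 mol
mol H = 2 × 0.4945 g H₂O ÷ 18.015 g/mol = 0.054899 mol
mass O = 1.740 − (1.0991 + 0.055338) = 0.58561 g → mol O = 0.58561 ÷ 15.999 = 0.036603 mol
Divide by the smallest (0.036603 mol): C 2.500, H 1.500, O 1.000
Multiplying each by 2 gives whole numbers: C 5.00, H 3.00, O 2.00

C5H3O2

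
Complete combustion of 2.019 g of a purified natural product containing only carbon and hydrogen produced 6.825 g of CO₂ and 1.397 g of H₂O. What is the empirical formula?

CH

mol C = 6.825 g CO₂ ÷ 44.009 g/mol = 0.15508 mol
mol H = 2 × 1.397 g H₂O ÷ 18.015 g/mol = 0.15509 mol
Divide by the smallest (0.15508 mol): C 1.000, H 1.000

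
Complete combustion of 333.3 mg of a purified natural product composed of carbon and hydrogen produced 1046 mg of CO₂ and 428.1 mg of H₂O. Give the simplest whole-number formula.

CH2

mol C = 1.046 g CO₂ ÷ 44.009 g/mol = 0.023768 mol
mol H = 2 × 0.4281 g H₂O ÷ 18.015 g/mol = 0.047527 mol
Divide by the smallest (0.023768 mol): C 1.000, H 2.000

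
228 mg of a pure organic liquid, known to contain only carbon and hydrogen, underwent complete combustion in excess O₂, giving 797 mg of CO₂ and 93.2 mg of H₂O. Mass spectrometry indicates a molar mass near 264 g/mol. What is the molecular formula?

C21H12

mol C = 0.797 g CO₂ ÷ 44.009 g/mol = 0.01811 mol
mol H = 2 × 0.0932 g H₂O ÷ 18.015 g/mol = 0.01035 mol
Divide by the smallest (0.01035 mol): C 1.750, H 1.000
Multiplying each by 4 gives whole numbers: C 7.00, H 4.00
Empirical formula: C7H4
Empirical-formula mass = 88.11 g/mol; 264 ÷ 88.11 ≈ 3, so the molecular formula is C21H12.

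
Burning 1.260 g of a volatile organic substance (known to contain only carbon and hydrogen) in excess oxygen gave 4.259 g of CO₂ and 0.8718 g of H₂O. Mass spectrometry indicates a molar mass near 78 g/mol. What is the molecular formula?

C6H6

mol C = 4.259 g CO₂ ÷ 44.009 g/mol = 0.096776 mol
mol H = 2 × 0.8718 g H₂O ÷ 18.015 g/mol = 0.096786 mol
Divide by the smallest (0.096776 mol): C 1.000, H 1.000
Empirical formula: CH
Empirical-formula mass = 13.02 g/mol; 78 ÷ 13.02 ≈ 6, so the molecular formula is C6H6.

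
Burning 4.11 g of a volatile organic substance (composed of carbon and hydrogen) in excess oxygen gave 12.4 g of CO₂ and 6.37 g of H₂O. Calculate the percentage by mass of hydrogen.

17.3%

mol C = 12.4 g CO₂ ÷ 44.009 g/mol = 0.2818 mol
mol H = 2 × 6.37 g H₂O ÷ 18.015 g/mol = 0.7072 mol
mass % H = 0.7128 g ÷ 4.11 g × 100%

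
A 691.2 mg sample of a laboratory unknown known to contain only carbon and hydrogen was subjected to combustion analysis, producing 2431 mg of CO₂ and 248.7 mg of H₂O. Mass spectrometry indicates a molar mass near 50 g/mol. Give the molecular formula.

C4H2

mol C = 2.431 g CO₂ ÷ 44.009 g/mol = 0.055239 mol
mol H = 2 × 0.2487 g H₂O ÷ 18.015 g/mol = 0.027610 mol
Divide by the smallest (0.027610 mol): C 2.001, H 1.000
Empirical formula: C2H
Empirical-formula mass = 25.03 g/mol; 50 ÷ 25.03 ≈ 2, so the molecular formula is C4H2.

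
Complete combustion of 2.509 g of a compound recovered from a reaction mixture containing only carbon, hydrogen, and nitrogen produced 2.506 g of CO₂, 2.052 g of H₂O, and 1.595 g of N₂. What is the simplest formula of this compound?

mol C = 2.506 g CO₂ ÷ 44.009 g/mol = 0.056943 mol
mol H = 2 × 2.052 g H₂O ÷ 18.015 g/mol = 0.22781 mol
mol N = 2 × 1.595 g N₂ ÷ 28.014 g/mol = 0.11387 mol
Divide by the smallest (0.056943 mol): C 1.000, H 4.001, N 2.000

CH4N2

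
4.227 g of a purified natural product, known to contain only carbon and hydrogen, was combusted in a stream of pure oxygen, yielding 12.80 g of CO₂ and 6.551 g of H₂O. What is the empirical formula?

mol C = 12.80 g CO₂ ÷ 44.009 g/mol = 0.29085 mol
mol H = 2 × 6.551 g H₂O ÷ 18.015 g/mol = 0.72728 mol
Divide by the smallest (0.29085 mol): C 1.000, H 2.501
Multiplying each by 2 gives whole numbers: C 2.00, H 5.00

C2H5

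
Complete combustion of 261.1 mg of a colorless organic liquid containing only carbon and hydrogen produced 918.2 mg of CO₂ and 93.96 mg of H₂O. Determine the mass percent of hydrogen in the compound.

mol C = 0.9182 g CO₂ ÷ 44.009 g/mol = 0.020864 mol
mol H = 2 × 0.09396 g H₂O ÷ 18.015 g/mol = 0.010431 mol
mass % H = 0.010515 g ÷ 0.2611 g × 100%

4.03%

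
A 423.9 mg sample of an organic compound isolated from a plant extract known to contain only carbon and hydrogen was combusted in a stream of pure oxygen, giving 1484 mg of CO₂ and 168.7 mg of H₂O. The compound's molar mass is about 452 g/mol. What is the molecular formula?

C36H20

mol C = 1.484 g CO₂ ÷ 44.009 g/mol = 0.033720 mol
mol H = 2 × 0.1687 g H₂O ÷ 18.015 g/mol = 0.018729 mol
Divide by the smallest (0.018729 mol): C 1.800, H 1.000
Multiplying each by 5 gives whole numbers: C 9.00, H 5.00
Empirical formula: C9H5
Empirical-formula mass = 113.14 g/mol; 452 ÷ 113.14 ≈ 4, so the molecular formula is C36H20.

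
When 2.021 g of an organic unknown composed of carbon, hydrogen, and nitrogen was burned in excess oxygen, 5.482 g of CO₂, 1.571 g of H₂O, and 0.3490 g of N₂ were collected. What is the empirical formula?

mol C = 5.482 g CO₂ ÷ 44.009 g/mol = 0.12457 mol
mol H = 2 × 1.571 g H₂O ÷ 18.015 g/mol = 0.17441 mol
mol N = 2 × 0.3490 g N₂ ÷ 28.014 g/mol = 0.024916 mol
Divide by the smallest (0.024916 mol): C 4.999, H 7.000, N 1.000

C5H7N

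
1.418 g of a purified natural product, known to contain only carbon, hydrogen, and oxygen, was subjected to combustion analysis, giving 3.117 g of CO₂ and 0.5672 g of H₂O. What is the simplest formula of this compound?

mol C = 3.117 g CO₂ ÷ 44.009 g/mol = 0.070826 mol
mol H = 2 × 0.5672 g H₂O ÷ 18.015 g/mol = 0.062970 mol
mass O = 1.418 − (0.85070 + 0.063474) = 0.50383 g → mol O = 0.50383 ÷ 15.999 = 0.031491 mol
Divide by the smallest (0.031491 mol): C 2.249, H 2.000, O 1.000
Multiplying each by 4 gives whole numbers: C 9.00, H 8.00, O 4.00

C9H8O4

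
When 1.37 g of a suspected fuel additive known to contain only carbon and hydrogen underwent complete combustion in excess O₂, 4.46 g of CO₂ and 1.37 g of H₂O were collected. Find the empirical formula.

C2H3

mol C = 4.46 g CO₂ ÷ 44.009 g/mol = 0.1013 mol
mol H = 2 × 1.37 g H₂O ÷ 18.015 g/mol = 0.1521 mol
Divide by the smallest (0.1013 mol): C 1.000, H 1.501
Multiplying each by 2 gives whole numbers: C 2.00, H 3.00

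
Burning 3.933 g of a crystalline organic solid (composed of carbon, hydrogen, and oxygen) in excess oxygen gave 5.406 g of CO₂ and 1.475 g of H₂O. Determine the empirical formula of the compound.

C6H8O7

mol C = 5.406 g CO₂ ÷ 44.009 g/mol = 0.12284 mol
mol H = 2 × 1.475 g H₂O ÷ 18.015 g/mol = 0.16375 mol
mass O = 3.933 − (1.4754 + 0.16506) = 2.2925 g → mol O = 2.2925 ÷ 15.999 = 0.14329 mol
Divide by the smallest (0.12284 mol): C 1.000, H 1.333, O 1.167
Multiplying each by 6 gives whole numbers: C 6.00, H 8.00, O 7.00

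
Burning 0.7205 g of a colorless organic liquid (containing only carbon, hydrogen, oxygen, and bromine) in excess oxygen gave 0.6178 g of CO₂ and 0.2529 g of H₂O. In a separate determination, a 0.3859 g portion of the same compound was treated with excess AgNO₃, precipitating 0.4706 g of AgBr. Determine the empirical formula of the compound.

mol C = 0.6178 g CO₂ ÷ 44.009 g/mol = 0.014038 mol
mol H = 2 × 0.2529 g H₂O ÷ 18.015 g/mol = 0.028077 mol
From the AgBr data: mol Br per gram of compound = (0.4706 ÷ 187.772) ÷ 0.3859 = 0.0064945 mol/g, so in the 0.7205 g combustion sample mol Br = 0.0046793 mol
mass O = 0.7205 − (0.16861 + 0.028301 + 0.37389) = 0.14969 g → mol O = 0.14969 ÷ 15.999 = 0.0093564 mol
Divide by the smallest (0.0046793 mol): C 3.000, H 6.000, Br 1.000, O 2.000

C3H6BrO2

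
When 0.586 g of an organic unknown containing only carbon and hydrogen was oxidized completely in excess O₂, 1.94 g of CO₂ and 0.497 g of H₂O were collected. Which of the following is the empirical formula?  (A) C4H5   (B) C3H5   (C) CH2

(A) C4H5

mol C = 1.94 g CO₂ ÷ 44.009 g/mol = 0.04408 mol
mol H = 2 × 0.497 g H₂O ÷ 18.015 g/mol = 0.05518 mol
Divide by the smallest (0.04408 mol): C 1.000, H 1.252
Multiplying each by 4 gives whole numbers: C 4.00, H 5.01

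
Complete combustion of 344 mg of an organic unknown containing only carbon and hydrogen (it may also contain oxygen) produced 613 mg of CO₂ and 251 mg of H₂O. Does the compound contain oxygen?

yes

mol C = 0.613 g CO₂ ÷ 44.009 g/mol = 0.01393 mol
mol H = 2 × 0.251 g H₂O ÷ 18.015 g/mol = 0.02787 mol
C and H account for only 0.1954 g of the 0.344 g sample; the remaining 0.1486 g must be oxygen.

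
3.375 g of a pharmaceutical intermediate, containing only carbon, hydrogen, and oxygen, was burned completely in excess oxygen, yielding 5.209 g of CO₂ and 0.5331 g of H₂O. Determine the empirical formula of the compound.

mol C = 5.209 g CO₂ ÷ 44.009 g/mol = 0.11836 mol
mol H = 2 × 0.5331 g H₂O ÷ 18.015 g/mol = 0.059184 mol
mass O = 3.375 − (1.4216 + 0.059657) = 1.8937 g → mol O = 1.8937 ÷ 15.999 = 0.11836 mol
Divide by the smallest (0.059184 mol): C 2.000, H 1.000, O 2.000

C2HO2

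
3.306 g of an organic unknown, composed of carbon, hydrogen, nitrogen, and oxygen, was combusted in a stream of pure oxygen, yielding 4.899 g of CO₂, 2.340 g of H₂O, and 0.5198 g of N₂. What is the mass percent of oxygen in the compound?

mol C = 4.899 g CO₂ ÷ 44.009 g/mol = 0.11132 mol
mol H = 2 × 2.340 g H₂O ÷ 18.015 g/mol = 0.25978 mol
mol N = 2 × 0.5198 g N₂ ÷ 28.014 g/mol = 0.037110 mol
mass O = 3.306 − (1.3370 + 0.26186 + 0.51980) = 1.1873 g → mol O = 1.1873 ÷ 15.999 = 0.074211 mol
mass % O = 1.1873 g ÷ 3.306 g × 100%

35.91%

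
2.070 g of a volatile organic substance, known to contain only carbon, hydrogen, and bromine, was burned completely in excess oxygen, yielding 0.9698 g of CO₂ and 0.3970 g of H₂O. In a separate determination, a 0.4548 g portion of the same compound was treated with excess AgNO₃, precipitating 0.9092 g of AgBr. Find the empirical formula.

mol C = 0.9698 g CO₂ ÷ 44.009 g/mol = 0.022036 mol
mol H = 2 × 0.3970 g H₂O ÷ 18.015 g/mol = 0.044074 mol
From the AgBr data: mol Br per gram of compound = (0.9092 ÷ 187.772) ÷ 0.4548 = 0.010647 mol/g, so in the 2.070 g combustion sample mol Br = 0.022038 mol
Divide by the smallest (0.022036 mol): C 1.000, H 2.000, Br 1.000

CH2Br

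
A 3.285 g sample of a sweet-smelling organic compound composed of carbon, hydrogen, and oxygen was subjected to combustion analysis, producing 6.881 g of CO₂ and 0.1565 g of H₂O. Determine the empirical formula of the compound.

C9HO5

mol C = 6.881 g CO₂ ÷ 44.009 g/mol = 0.15635 mol
mol H = 2 × 0.1565 g H₂O ÷ 18.015 g/mol = 0.017374 mol
mass O = 3.285 − (1.8780 + 0.017513) = 1.3895 g → mol O = 1.3895 ÷ 15.999 = 0.086850 mol
Divide by the smallest (0.017374 mol): C 8.999, H 1.000, O 4.999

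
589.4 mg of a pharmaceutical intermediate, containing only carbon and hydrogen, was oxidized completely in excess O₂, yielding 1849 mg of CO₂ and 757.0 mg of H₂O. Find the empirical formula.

mol C = 1.849 g CO₂ ÷ 44.009 g/mol = 0.042014 mol
mol H = 2 × 0.7570 g H₂O ÷ 18.015 g/mol = 0.084041 mol
Divide by the smallest (0.042014 mol): C 1.000, H 2.000

CH2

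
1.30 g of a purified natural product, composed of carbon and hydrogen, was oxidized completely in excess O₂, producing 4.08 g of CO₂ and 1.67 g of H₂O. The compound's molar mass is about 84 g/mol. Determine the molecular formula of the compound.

C6H12

mol C = 4.08 g CO₂ ÷ 44.009 g/mol = 0.09271 mol
mol H = 2 × 1.67 g H₂O ÷ 18.015 g/mol = 0.1854 mol
Divide by the smallest (0.09271 mol): C 1.000, H 2.000
Empirical formula: CH2
Empirical-formula mass = 14.03 g/mol; 84 ÷ 14.03 ≈ 6, so the molecular formula is C6H12.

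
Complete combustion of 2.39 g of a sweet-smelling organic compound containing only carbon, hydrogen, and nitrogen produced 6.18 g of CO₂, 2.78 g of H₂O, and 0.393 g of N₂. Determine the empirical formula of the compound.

mol C = 6.18 g CO₂ ÷ 44.009 g/mol = 0.1404 mol
mol H = 2 × 2.78 g H₂O ÷ 18.015 g/mol = 0.3086 mol
mol N = 2 × 0.393 g N₂ ÷ 28.014 g/mol = 0.02806 mol
Divide by the smallest (0.02806 mol): C 5.005, H 11.000, N 1.000

C5H11N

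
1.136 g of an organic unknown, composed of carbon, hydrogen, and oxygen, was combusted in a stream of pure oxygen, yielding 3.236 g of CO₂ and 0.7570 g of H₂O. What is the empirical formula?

C7H8O

mol C = 3.236 g CO₂ ÷ 44.009 g/mol = 0.073530 mol
mol H = 2 × 0.7570 g H₂O ÷ 18.015 g/mol = 0.084041 mol
mass O = 1.136 − (0.88317 + 0.084713) = 0.16811 g → mol O = 0.16811 ÷ 15.999 = 0.010508 mol
Divide by the smallest (0.010508 mol): C 6.998, H 7.998, O 1.000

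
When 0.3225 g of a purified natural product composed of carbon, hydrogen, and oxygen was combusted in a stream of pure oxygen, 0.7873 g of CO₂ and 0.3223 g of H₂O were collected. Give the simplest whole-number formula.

C4H8O

mol C = 0.7873 g CO₂ ÷ 44.009 g/mol = 0.017890 mol
mol H = 2 × 0.3223 g H₂O ÷ 18.015 g/mol = 0.035781 mol
mass O = 0.3225 − (0.21487 + 0.036068) = 0.071561 g → mol O = 0.071561 ÷ 15.999 = 0.0044729 mol
Divide by the smallest (0.0044729 mol): C 4.000, H 8.000, O 1.000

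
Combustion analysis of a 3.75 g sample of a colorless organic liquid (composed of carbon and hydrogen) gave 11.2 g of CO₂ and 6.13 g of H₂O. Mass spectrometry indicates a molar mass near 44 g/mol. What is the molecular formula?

C3H8

mol C = 11.2 g CO₂ ÷ 44.009 g/mol = 0.2545 mol
mol H = 2 × 6.13 g H₂O ÷ 18.015 g/mol = 0.6805 mol
Divide by the smallest (0.2545 mol): C 1.000, H 2.674
Multiplying each by 3 gives whole numbers: C 3.00, H 8.02
Empirical formula: C3H8
Empirical-formula mass = 44.10 g/mol; 44 ÷ 44.10 ≈ 1, so the molecular formula is C3H8.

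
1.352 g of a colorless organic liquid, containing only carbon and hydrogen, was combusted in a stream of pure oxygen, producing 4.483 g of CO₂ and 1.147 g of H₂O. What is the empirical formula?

mol C = 4.483 g CO₂ ÷ 44.009 g/mol = 0.10187 mol
mol H = 2 × 1.147 g H₂O ÷ 18.015 g/mol = 0.12734 mol
Divide by the smallest (0.10187 mol): C 1.000, H 1.250
Multiplying each by 4 gives whole numbers: C 4.00, H 5.00

C4H5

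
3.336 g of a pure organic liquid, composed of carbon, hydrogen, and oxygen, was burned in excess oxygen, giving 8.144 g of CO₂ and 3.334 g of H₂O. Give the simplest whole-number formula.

C4H8O

mol C = 8.144 g CO₂ ÷ 44.009 g/mol = 0.18505 mol
mol H = 2 × 3.334 g H₂O ÷ 18.015 g/mol = 0.37014 mol
mass O = 3.336 − (2.2227 + 0.37310) = 0.74023 g → mol O = 0.74023 ÷ 15.999 = 0.046267 mol
Divide by the smallest (0.046267 mol): C 4.000, H 8.000, O 1.000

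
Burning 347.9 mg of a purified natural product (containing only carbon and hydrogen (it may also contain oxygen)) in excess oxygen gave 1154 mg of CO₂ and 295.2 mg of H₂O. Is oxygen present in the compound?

mol C = 1.154 g CO₂ ÷ 44.009 g/mol = 0.026222 mol
mol H = 2 × 0.2952 g H₂O ÷ 18.015 g/mol = 0.032773 mol
C and H together account for 0.34799 g — essentially the entire 0.3479 g sample — so the compound contains no oxygen.

no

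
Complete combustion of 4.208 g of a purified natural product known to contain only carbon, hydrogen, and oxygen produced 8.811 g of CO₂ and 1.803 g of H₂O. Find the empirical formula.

C2H2O

mol C = 8.811 g CO₂ ÷ 44.009 g/mol = 0.20021 mol
mol H = 2 × 1.803 g H₂O ÷ 18.015 g/mol = 0.20017 mol
mass O = 4.208 − (2.4047 + 0.20177) = 1.6015 g → mol O = 1.6015 ÷ 15.999 = 0.10010 mol
Divide by the smallest (0.10010 mol): C 2.000, H 2.000, O 1.000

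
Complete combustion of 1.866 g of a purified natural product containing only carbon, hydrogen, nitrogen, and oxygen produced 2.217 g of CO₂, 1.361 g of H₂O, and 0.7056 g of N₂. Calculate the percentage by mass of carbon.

32.43%

mol C = 2.217 g CO₂ ÷ 44.009 g/mol = 0.050376 mol
mol H = 2 × 1.361 g H₂O ÷ 18.015 g/mol = 0.15110 mol
mol N = 2 × 0.7056 g N₂ ÷ 28.014 g/mol = 0.050375 mol
mass O = 1.866 − (0.60507 + 0.15231 + 0.70560) = 0.40303 g → mol O = 0.40303 ÷ 15.999 = 0.025191 mol
mass % C = 0.60507 g ÷ 1.866 g × 100%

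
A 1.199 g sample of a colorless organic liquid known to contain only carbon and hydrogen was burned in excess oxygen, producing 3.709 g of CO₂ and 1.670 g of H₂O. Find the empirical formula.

C5H11

mol C = 3.709 g CO₂ ÷ 44.009 g/mol = 0.084278 mol
mol H = 2 × 1.670 g H₂O ÷ 18.015 g/mol = 0.18540 mol
Divide by the smallest (0.084278 mol): C 1.000, H 2.200
Multiplying each by 5 gives whole numbers: C 5.00, H 11.00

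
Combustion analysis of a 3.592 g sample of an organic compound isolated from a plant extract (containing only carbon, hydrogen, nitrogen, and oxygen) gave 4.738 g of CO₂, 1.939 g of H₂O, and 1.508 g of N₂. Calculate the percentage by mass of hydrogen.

mol C = 4.738 g CO₂ ÷ 44.009 g/mol = 0.10766 mol
mol H = 2 × 1.939 g H₂O ÷ 18.015 g/mol = 0.21527 mol
mol N = 2 × 1.508 g N₂ ÷ 28.014 g/mol = 0.10766 mol
mass O = 3.592 − (1.2931 + 0.21699 + 1.5080) = 0.57391 g → mol O = 0.57391 ÷ 15.999 = 0.035872 mol
mass % H = 0.21699 g ÷ 3.592 g × 100%

6.04%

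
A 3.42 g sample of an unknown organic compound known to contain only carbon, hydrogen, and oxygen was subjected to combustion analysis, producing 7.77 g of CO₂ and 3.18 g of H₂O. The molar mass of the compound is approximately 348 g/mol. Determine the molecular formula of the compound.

C18H36O6

mol C = 7.77 g CO₂ ÷ 44.009 g/mol = 0.1766 mol
mol H = 2 × 3.18 g H₂O ÷ 18.015 g/mol = 0.3530 mol
mass O = 3.42 − (2.121 + 0.3559) = 0.9435 g → mol O = 0.9435 ÷ 15.999 = 0.05897 mol
Divide by the smallest (0.05897 mol): C 2.994, H 5.986, O 1.000
Empirical formula: C3H6O
Empirical-formula mass = 58.08 g/mol; 348 ÷ 58.08 ≈ 6, so the molecular formula is C18H36O6.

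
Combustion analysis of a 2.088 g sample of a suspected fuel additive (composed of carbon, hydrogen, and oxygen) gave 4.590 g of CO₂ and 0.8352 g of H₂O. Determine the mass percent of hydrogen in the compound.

mol C = 4.590 g CO₂ ÷ 44.009 g/mol = 0.10430 mol
mol H = 2 × 0.8352 g H₂O ÷ 18.015 g/mol = 0.092723 mol
mass O = 2.088 − (1.2527 + 0.093465) = 0.74183 g → mol O = 0.74183 ÷ 15.999 = 0.046367 mol
mass % H = 0.093465 g ÷ 2.088 g × 100%

4.48%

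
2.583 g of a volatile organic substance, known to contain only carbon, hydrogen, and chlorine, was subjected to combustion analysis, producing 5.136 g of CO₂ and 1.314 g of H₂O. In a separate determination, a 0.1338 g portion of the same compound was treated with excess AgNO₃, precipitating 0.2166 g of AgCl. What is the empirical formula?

mol C = 5.136 g CO₂ ÷ 44.009 g/mol = 0.11670 mol
mol H = 2 × 1.314 g H₂O ÷ 18.015 g/mol = 0.14588 mol
From the AgCl data: mol Cl per gram of compound = (0.2166 ÷ 143.318) ÷ 0.1338 = 0.011295 mol/g, so in the 2.583 g combustion sample mol Cl = 0.029176 mol
Divide by the smallest (0.029176 mol): C 4.000, H 5.000, Cl 1.000

C4H5Cl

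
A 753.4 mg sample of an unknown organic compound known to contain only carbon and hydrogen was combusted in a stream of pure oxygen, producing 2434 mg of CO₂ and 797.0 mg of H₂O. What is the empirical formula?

C5H8

mol C = 2.434 g CO₂ ÷ 44.009 g/mol = 0.055307 mol
mol H = 2 × 0.7970 g H₂O ÷ 18.015 g/mol = 0.088482 mol
Divide by the smallest (0.055307 mol): C 1.000, H 1.600
Multiplying each by 5 gives whole numbers: C 5.00, H 8.00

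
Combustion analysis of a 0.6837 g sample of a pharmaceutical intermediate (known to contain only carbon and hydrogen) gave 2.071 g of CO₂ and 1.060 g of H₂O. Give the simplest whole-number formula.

mol C = 2.071 g CO₂ ÷ 44.009 g/mol = 0.047059 mol
mol H = 2 × 1.060 g H₂O ÷ 18.015 g/mol = 0.11768 mol
Divide by the smallest (0.047059 mol): C 1.000, H 2.501
Multiplying each by 2 gives whole numbers: C 2.00, H 5.00

C2H5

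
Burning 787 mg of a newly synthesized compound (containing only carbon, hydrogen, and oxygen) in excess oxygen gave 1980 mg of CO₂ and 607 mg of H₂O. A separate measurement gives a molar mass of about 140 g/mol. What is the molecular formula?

C8H12O2

mol C = 1.98 g CO₂ ÷ 44.009 g/mol = 0.04499 mol
mol H = 2 × 0.607 g H₂O ÷ 18.015 g/mol = 0.06739 mol
mass O = 0.787 − (0.5404 + 0.06793) = 0.1787 g → mol O = 0.1787 ÷ 15.999 = 0.01117 mol
Divide by the smallest (0.01117 mol): C 4.028, H 6.034, O 1.000
Empirical formula: C4H6O
Empirical-formula mass = 70.09 g/mol; 140 ÷ 70.09 ≈ 2, so the molecular formula is C8H12O2.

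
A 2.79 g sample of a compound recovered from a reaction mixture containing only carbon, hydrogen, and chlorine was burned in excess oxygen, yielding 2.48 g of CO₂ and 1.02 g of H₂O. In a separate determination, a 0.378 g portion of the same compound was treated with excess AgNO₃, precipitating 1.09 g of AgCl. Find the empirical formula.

mol C = 2.48 g CO₂ ÷ 44.009 g/mol = 0.05635 mol
mol H = 2 × 1.02 g H₂O ÷ 18.015 g/mol = 0.1132 mol
From the AgCl data: mol Cl per gram of compound = (1.09 ÷ 143.318) ÷ 0.378 = 0.02012 mol/g, so in the 2.79 g combustion sample mol Cl = 0.05614 mol
Divide by the smallest (0.05614 mol): C 1.004, H 2.017, Cl 1.000

CH2Cl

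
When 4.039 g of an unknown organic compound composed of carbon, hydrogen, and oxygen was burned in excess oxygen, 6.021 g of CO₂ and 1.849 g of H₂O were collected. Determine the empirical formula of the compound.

mol C = 6.021 g CO₂ ÷ 44.009 g/mol = 0.13681 mol
mol H = 2 × 1.849 g H₂O ÷ 18.015 g/mol = 0.20527 mol
mass O = 4.039 − (1.6433 + 0.20692) = 2.1888 g → mol O = 2.1888 ÷ 15.999 = 0.13681 mol
Divide by the smallest (0.13681 mol): C 1.000, H 1.500, O 1.000
Multiplying each by 2 gives whole numbers: C 2.00, H 3.00, O 2.00

C2H3O2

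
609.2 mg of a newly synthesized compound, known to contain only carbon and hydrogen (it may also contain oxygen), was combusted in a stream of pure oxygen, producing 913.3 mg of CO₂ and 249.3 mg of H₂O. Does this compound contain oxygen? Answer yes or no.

mol C = 0.9133 g CO₂ ÷ 44.009 g/mol = 0.020753 mol
mol H = 2 × 0.2493 g H₂O ÷ 18.015 g/mol = 0.027677 mol
C and H account for only 0.27716 g of the 0.6092 g sample; the remaining 0.33204 g must be oxygen.

yes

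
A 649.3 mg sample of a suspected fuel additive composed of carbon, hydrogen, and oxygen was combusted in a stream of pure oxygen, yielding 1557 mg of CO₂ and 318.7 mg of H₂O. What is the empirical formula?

mol C = 1.557 g CO₂ ÷ 44.009 g/mol = 0.035379 mol
mol H = 2 × 0.3187 g H₂O ÷ 18.015 g/mol = 0.035382 mol
mass O = 0.6493 − (0.42494 + 0.035665) = 0.18870 g → mol O = 0.18870 ÷ 15.999 = 0.011794 mol
Divide by the smallest (0.011794 mol): C 3.000, H 3.000, O 1.000

C3H3O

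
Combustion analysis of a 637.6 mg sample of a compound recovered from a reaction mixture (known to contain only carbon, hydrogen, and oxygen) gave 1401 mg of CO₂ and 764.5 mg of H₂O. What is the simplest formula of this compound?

mol C = 1.401 g CO₂ ÷ 44.009 g/mol = 0.031834 mol
mol H = 2 × 0.7645 g H₂O ÷ 18.015 g/mol = 0.084874 mol
mass O = 0.6376 − (0.38236 + 0.085553) = 0.16968 g → mol O = 0.16968 ÷ 15.999 = 0.010606 mol
Divide by the smallest (0.010606 mol): C 3.002, H 8.002, O 1.000

C3H8O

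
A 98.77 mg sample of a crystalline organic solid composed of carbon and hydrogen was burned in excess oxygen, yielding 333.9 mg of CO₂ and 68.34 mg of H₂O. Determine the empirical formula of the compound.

CH

mol C = 0.3339 g CO₂ ÷ 44.009 g/mol = 0.0075871 mol
mol H = 2 × 0.06834 g H₂O ÷ 18.015 g/mol = 0.0075870 mol
Divide by the smallest (0.0075870 mol): C 1.000, H 1.000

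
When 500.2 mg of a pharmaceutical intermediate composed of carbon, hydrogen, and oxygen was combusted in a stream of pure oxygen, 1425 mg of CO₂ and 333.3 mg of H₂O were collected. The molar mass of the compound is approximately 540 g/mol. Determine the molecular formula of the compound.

C35H40O5

mol C = 1.425 g CO₂ ÷ 44.009 g/mol = 0.032380 mol
mol H = 2 × 0.3333 g H₂O ÷ 18.015 g/mol = 0.037002 mol
mass O = 0.5002 − (0.38891 + 0.037299) = 0.073988 g → mol O = 0.073988 ÷ 15.999 = 0.0046246 mol
Divide by the smallest (0.0046246 mol): C 7.002, H 8.001, O 1.000
Empirical formula: C7H8O
Empirical-formula mass = 108.14 g/mol; 540 ÷ 108.14 ≈ 5, so the molecular formula is C35H40O5.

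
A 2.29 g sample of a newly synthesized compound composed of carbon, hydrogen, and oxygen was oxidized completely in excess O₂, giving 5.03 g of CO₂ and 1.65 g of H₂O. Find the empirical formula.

mol C = 5.03 g CO₂ ÷ 44.009 g/mol = 0.1143 mol
mol H = 2 × 1.65 g H₂O ÷ 18.015 g/mol = 0.1832 mol
mass O = 2.29 − (1.373 + 0.1846) = 0.7326 g → mol O = 0.7326 ÷ 15.999 = 0.04579 mol
Divide by the smallest (0.04579 mol): C 2.496, H 4.001, O 1.000
Multiplying each by 2 gives whole numbers: C 4.99, H 8.00, O 2.00

C5H8O2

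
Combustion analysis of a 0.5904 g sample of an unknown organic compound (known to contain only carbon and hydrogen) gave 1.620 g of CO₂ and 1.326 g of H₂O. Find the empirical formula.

mol C = 1.620 g CO₂ ÷ 44.009 g/mol = 0.036811 mol
mol H = 2 × 1.326 g H₂O ÷ 18.015 g/mol = 0.14721 mol
Divide by the smallest (0.036811 mol): C 1.000, H 3.999

CH4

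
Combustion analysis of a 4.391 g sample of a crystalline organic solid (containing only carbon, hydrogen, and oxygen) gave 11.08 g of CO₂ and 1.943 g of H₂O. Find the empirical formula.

mol C = 11.08 g CO₂ ÷ 44.009 g/mol = 0.25177 mol
mol H = 2 × 1.943 g H₂O ÷ 18.015 g/mol = 0.21571 mol
mass O = 4.391 − (3.0240 + 0.21743) = 1.1496 g → mol O = 1.1496 ÷ 15.999 = 0.071854 mol
Divide by the smallest (0.071854 mol): C 3.504, H 3.002, O 1.000
Multiplying each by 2 gives whole numbers: C 7.01, H 6.00, O 2.00

C7H6O2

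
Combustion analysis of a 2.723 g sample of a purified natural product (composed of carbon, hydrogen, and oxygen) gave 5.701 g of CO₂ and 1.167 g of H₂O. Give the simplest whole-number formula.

C2H2O

mol C = 5.701 g CO₂ ÷ 44.009 g/mol = 0.12954 mol
mol H = 2 × 1.167 g H₂O ÷ 18.015 g/mol = 0.12956 mol
mass O = 2.723 − (1.5559 + 0.13060) = 1.0365 g → mol O = 1.0365 ÷ 15.999 = 0.064784 mol
Divide by the smallest (0.064784 mol): C 2.000, H 2.000, O 1.000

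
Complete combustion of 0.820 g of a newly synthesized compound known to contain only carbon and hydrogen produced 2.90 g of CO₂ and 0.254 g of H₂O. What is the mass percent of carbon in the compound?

96.5%

mol C = 2.90 g CO₂ ÷ 44.009 g/mol = 0.06590 mol
mol H = 2 × 0.254 g H₂O ÷ 18.015 g/mol = 0.02820 mol
mass % C = 0.7915 g ÷ 0.820 g × 100%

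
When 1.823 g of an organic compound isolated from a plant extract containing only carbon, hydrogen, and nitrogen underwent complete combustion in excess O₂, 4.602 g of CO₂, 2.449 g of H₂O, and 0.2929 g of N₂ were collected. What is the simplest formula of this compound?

mol C = 4.602 g CO₂ ÷ 44.009 g/mol = 0.10457 mol
mol H = 2 × 2.449 g H₂O ÷ 18.015 g/mol = 0.27188 mol
mol N = 2 × 0.2929 g N₂ ÷ 28.014 g/mol = 0.020911 mol
Divide by the smallest (0.020911 mol): C 5.001, H 13.002, N 1.000

C5H13N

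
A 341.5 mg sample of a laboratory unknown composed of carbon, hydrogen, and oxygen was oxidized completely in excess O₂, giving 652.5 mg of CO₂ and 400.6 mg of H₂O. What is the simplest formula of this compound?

C2H6O

mol C = 0.6525 g CO₂ ÷ 44.009 g/mol = 0.014827 mol
mol H = 2 × 0.4006 g H₂O ÷ 18.015 g/mol = 0.044474 mol
mass O = 0.3415 − (0.17808 + 0.044830) = 0.11859 g → mol O = 0.11859 ÷ 15.999 = 0.0074123 mol
Divide by the smallest (0.0074123 mol): C 2.000, H 6.000, O 1.000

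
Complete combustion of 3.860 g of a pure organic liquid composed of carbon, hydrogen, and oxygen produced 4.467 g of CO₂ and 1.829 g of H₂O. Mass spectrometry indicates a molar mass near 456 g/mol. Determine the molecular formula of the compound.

mol C = 4.467 g CO₂ ÷ 44.009 g/mol = 0.10150 mol
mol H = 2 × 1.829 g H₂O ÷ 18.015 g/mol = 0.20305 mol
mass O = 3.860 − (1.2191 + 0.20468) = 2.4362 g → mol O = 2.4362 ÷ 15.999 = 0.15227 mol
Divide by the smallest (0.10150 mol): C 1.000, H 2.000, O 1.500
Multiplying each by 2 gives whole numbers: C 2.00, H 4.00, O 3.00
Empirical formula: C2H4O3
Empirical-formula mass = 76.05 g/mol; 456 ÷ 76.05 ≈ 6, so the molecular formula is C12H24O18.

C12H24O18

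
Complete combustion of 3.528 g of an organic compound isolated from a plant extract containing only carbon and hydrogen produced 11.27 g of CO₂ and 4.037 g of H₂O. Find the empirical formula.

mol C = 11.27 g CO₂ ÷ 44.009 g/mol = 0.25608 mol
mol H = 2 × 4.037 g H₂O ÷ 18.015 g/mol = 0.44818 mol
Divide by the smallest (0.25608 mol): C 1.000, H 1.750
Multiplying each by 4 gives whole numbers: C 4.00, H 7.00

C4H7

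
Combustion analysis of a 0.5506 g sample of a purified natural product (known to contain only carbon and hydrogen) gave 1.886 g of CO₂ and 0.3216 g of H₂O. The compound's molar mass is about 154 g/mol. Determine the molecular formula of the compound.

mol C = 1.886 g CO₂ ÷ 44.009 g/mol = 0.042855 mol
mol H = 2 × 0.3216 g H₂O ÷ 18.015 g/mol = 0.035704 mol
Divide by the smallest (0.035704 mol): C 1.200, H 1.000
Multiplying each by 5 gives whole numbers: C 6.00, H 5.00
Empirical formula: C6H5
Empirical-formula mass = 77.11 g/mol; 154 ÷ 77.11 ≈ 2, so the molecular formula is C12H10.

C12H10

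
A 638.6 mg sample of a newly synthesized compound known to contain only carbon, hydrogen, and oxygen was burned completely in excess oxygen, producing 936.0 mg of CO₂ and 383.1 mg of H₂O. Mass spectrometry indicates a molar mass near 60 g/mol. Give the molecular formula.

C2H4O2

mol C = 0.9360 g CO₂ ÷ 44.009 g/mol = 0.021268 mol
mol H = 2 × 0.3831 g H₂O ÷ 18.015 g/mol = 0.042531 mol
mass O = 0.6386 − (0.25545 + 0.042871) = 0.34027 g → mol O = 0.34027 ÷ 15.999 = 0.021268 mol
Divide by the smallest (0.021268 mol): C 1.000, H 2.000, O 1.000
Empirical formula: CH2O
Empirical-formula mass = 30.03 g/mol; 60 ÷ 30.03 ≈ 2, so the molecular formula is C2H4O2.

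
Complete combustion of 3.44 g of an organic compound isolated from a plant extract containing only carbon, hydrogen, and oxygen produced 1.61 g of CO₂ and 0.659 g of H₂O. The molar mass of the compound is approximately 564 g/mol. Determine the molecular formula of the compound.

C6H12O30

mol C = 1.61 g CO₂ ÷ 44.009 g/mol = 0.03658 mol
mol H = 2 × 0.659 g H₂O ÷ 18.015 g/mol = 0.07316 mol
mass O = 3.44 − (0.4394 + 0.07375) = 2.927 g → mol O = 2.927 ÷ 15.999 = 0.1829 mol
Divide by the smallest (0.03658 mol): C 1.000, H 2.000, O 5.001
Empirical formula: CH2O5
Empirical-formula mass = 94.02 g/mol; 564 ÷ 94.02 ≈ 6, so the molecular formula is C6H12O30.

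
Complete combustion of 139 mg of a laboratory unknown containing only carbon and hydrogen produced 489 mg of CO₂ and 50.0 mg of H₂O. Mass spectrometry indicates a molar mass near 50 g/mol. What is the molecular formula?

mol C = 0.489 g CO₂ ÷ 44.009 g/mol = 0.01111 mol
mol H = 2 × 0.0500 g H₂O ÷ 18.015 g/mol = 0.005551 mol
Divide by the smallest (0.005551 mol): C 2.002, H 1.000
Empirical formula: C2H
Empirical-formula mass = 25.03 g/mol; 50 ÷ 25.03 ≈ 2, so the molecular formula is C4H2.

C4H2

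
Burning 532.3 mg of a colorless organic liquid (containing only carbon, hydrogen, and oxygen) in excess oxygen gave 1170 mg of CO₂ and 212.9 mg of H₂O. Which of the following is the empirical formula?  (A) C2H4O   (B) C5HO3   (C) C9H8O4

(C) C9H8O4

mol C = 1.170 g CO₂ ÷ 44.009 g/mol = 0.026585 mol
mol H = 2 × 0.2129 g H₂O ÷ 18.015 g/mol = 0.023636 mol
mass O = 0.5323 − (0.31932 + 0.023825) = 0.18916 g → mol O = 0.18916 ÷ 15.999 = 0.011823 mol
Divide by the smallest (0.011823 mol): C 2.249, H 1.999, O 1.000
Multiplying each by 4 gives whole numbers: C 8.99, H 8.00, O 4.00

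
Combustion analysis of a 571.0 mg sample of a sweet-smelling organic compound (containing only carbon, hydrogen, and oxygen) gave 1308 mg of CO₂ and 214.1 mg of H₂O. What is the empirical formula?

C5H4O2

mol C = 1.308 g CO₂ ÷ 44.009 g/mol = 0.029721 mol
mol H = 2 × 0.2141 g H₂O ÷ 18.015 g/mol = 0.023769 mol
mass O = 0.5710 − (0.35698 + 0.023959) = 0.19006 g → mol O = 0.19006 ÷ 15.999 = 0.011879 mol
Divide by the smallest (0.011879 mol): C 2.502, H 2.001, O 1.000
Multiplying each by 2 gives whole numbers: C 5.00, H 4.00, O 2.00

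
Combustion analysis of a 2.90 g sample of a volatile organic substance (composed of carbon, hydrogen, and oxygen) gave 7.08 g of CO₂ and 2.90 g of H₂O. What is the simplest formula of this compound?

C4H8O

mol C = 7.08 g CO₂ ÷ 44.009 g/mol = 0.1609 mol
mol H = 2 × 2.90 g H₂O ÷ 18.015 g/mol = 0.3220 mol
mass O = 2.90 − (1.932 + 0.3245) = 0.6432 g → mol O = 0.6432 ÷ 15.999 = 0.04020 mol
Divide by the smallest (0.04020 mol): C 4.002, H 8.008, O 1.000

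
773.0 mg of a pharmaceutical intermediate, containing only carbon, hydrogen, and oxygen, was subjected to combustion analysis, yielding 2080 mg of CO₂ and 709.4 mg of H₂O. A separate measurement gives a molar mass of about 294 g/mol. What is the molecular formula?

C18H30O3

mol C = 2.080 g CO₂ ÷ 44.009 g/mol = 0.047263 mol
mol H = 2 × 0.7094 g H₂O ÷ 18.015 g/mol = 0.078757 mol
mass O = 0.7730 − (0.56768 + 0.079387) = 0.12594 g → mol O = 0.12594 ÷ 15.999 = 0.0078715 mol
Divide by the smallest (0.0078715 mol): C 6.004, H 10.005, O 1.000
Empirical formula: C6H10O
Empirical-formula mass = 98.15 g/mol; 294 ÷ 98.15 ≈ 3, so the molecular formula is C18H30O3.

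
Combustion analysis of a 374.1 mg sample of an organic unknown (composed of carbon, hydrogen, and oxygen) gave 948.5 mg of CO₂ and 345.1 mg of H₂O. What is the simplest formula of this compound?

mol C = 0.9485 g CO₂ ÷ 44.009 g/mol = 0.021552 mol
mol H = 2 × 0.3451 g H₂O ÷ 18.015 g/mol = 0.038313 mol
mass O = 0.3741 − (0.25887 + 0.038619) = 0.076615 g → mol O = 0.076615 ÷ 15.999 = 0.0047887 mol
Divide by the smallest (0.0047887 mol): C 4.501, H 8.001, O 1.000
Multiplying each by 2 gives whole numbers: C 9.00, H 16.00, O 2.00

C9H16O2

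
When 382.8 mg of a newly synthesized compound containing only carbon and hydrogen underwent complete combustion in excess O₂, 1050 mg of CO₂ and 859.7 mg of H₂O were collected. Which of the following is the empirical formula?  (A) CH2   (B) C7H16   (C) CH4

mol C = 1.050 g CO₂ ÷ 44.009 g/mol = 0.023859 mol
mol H = 2 × 0.8597 g H₂O ÷ 18.015 g/mol = 0.095443 mol
Divide by the smallest (0.023859 mol): C 1.000, H 4.000

(C) CH4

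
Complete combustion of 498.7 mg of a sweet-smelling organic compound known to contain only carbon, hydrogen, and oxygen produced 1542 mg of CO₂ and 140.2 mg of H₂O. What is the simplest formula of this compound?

C9H4O

mol C = 1.542 g CO₂ ÷ 44.009 g/mol = 0.035038 mol
mol H = 2 × 0.1402 g H₂O ÷ 18.015 g/mol = 0.015565 mol
mass O = 0.4987 − (0.42084 + 0.015689) = 0.062166 g → mol O = 0.062166 ÷ 15.999 = 0.0038856 mol
Divide by the smallest (0.0038856 mol): C 9.017, H 4.006, O 1.000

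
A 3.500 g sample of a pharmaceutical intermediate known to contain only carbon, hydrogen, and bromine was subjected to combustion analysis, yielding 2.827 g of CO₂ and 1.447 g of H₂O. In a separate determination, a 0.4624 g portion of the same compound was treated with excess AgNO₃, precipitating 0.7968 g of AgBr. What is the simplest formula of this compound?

C2H5Br

mol C = 2.827 g CO₂ ÷ 44.009 g/mol = 0.064237 mol
mol H = 2 × 1.447 g H₂O ÷ 18.015 g/mol = 0.16064 mol
From the AgBr data: mol Br per gram of compound = (0.7968 ÷ 187.772) ÷ 0.4624 = 0.0091770 mol/g, so in the 3.500 g combustion sample mol Br = 0.032119 mol
Divide by the smallest (0.032119 mol): C 2.000, H 5.001, Br 1.000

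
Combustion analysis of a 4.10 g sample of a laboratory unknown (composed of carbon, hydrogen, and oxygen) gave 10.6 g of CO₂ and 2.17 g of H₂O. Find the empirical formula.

mol C = 10.6 g CO₂ ÷ 44.009 g/mol = 0.2409 mol
mol H = 2 × 2.17 g H₂O ÷ 18.015 g/mol = 0.2409 mol
mass O = 4.10 − (2.893 + 0.2428) = 0.9642 g → mol O = 0.9642 ÷ 15.999 = 0.06027 mol
Divide by the smallest (0.06027 mol): C 3.997, H 3.997, O 1.000

C4H4O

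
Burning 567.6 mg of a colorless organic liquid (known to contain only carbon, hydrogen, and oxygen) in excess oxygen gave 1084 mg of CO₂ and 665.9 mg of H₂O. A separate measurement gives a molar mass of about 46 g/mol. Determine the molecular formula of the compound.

mol C = 1.084 g CO₂ ÷ 44.009 g/mol = 0.024631 mol
mol H = 2 × 0.6659 g H₂O ÷ 18.015 g/mol = 0.073927 mol
mass O = 0.5676 − (0.29585 + 0.074519) = 0.19723 g → mol O = 0.19723 ÷ 15.999 = 0.012328 mol
Divide by the smallest (0.012328 mol): C 1.998, H 5.997, O 1.000
Empirical formula: C2H6O
Empirical-formula mass = 46.07 g/mol; 46 ÷ 46.07 ≈ 1, so the molecular formula is C2H6O.

C2H6O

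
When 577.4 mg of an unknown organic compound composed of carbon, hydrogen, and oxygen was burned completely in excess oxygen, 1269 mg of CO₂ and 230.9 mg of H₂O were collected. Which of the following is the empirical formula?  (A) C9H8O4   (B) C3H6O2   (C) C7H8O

(A) C9H8O4

mol C = 1.269 g CO₂ ÷ 44.009 g/mol = 0.028835 mol
mol H = 2 × 0.2309 g H₂O ÷ 18.015 g/mol = 0.025634 mol
mass O = 0.5774 − (0.34634 + 0.025839) = 0.20522 g → mol O = 0.20522 ÷ 15.999 = 0.012827 mol
Divide by the smallest (0.012827 mol): C 2.248, H 1.998, O 1.000
Multiplying each by 4 gives whole numbers: C 8.99, H 7.99, O 4.00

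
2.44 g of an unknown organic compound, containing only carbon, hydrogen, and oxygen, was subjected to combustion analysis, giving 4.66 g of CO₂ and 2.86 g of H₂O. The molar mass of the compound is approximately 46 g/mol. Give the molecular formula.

C2H6O

mol C = 4.66 g CO₂ ÷ 44.009 g/mol = 0.1059 mol
mol H = 2 × 2.86 g H₂O ÷ 18.015 g/mol = 0.3175 mol
mass O = 2.44 − (1.272 + 0.3201) = 0.8481 g → mol O = 0.8481 ÷ 15.999 = 0.05301 mol
Divide by the smallest (0.05301 mol): C 1.997, H 5.990, O 1.000
Empirical formula: C2H6O
Empirical-formula mass = 46.07 g/mol; 46 ÷ 46.07 ≈ 1, so the molecular formula is C2H6O.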